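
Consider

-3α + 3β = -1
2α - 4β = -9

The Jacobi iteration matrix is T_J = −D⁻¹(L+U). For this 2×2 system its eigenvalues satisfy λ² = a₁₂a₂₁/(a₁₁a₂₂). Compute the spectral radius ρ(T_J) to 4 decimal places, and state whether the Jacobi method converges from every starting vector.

a₁₂a₂₁/(a₁₁a₂₂) = (3)·(2) / ((-3)·(-4)) = 0.500000
ρ = √|0.500000| = √0.500000 = 0.7071
ρ < 1, so Jacobi converges

0.7071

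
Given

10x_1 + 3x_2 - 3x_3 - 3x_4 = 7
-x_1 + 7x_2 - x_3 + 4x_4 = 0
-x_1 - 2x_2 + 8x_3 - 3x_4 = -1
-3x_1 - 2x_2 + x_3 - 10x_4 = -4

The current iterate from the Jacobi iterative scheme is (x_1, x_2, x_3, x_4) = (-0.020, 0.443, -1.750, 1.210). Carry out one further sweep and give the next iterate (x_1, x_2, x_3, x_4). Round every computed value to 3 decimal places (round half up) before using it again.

(0.405, -0.944, 0.437, 0.142)

One sweep:
  x_1 = (7 - (3)·0.443 - (-3)·-1.750 - (-3)·1.210) / (10) = 0.405
  x_2 = (0 - (-1)·-0.020 - (-1)·-1.750 - (4)·1.210) / (7) = -0.944
  x_3 = (-1 - (-1)·-0.020 - (-2)·0.443 - (-3)·1.210) / (8) = 0.437
  x_4 = (-4 - (-3)·-0.020 - (-2)·0.443 - (1)·-1.750) / (-10) = 0.142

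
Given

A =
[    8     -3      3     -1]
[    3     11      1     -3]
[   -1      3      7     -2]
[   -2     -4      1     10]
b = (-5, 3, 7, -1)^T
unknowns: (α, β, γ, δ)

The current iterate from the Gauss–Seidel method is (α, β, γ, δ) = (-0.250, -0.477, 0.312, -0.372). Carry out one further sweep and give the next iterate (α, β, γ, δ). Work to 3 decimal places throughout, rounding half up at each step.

(-0.967, 0.407, 0.581, -0.189)

One sweep:
  α = (-5 - (-3)·-0.477 - (3)·0.312 - (-1)·-0.372) / (8) = -0.967
  β = (3 - (3)·-0.967 - (1)·0.312 - (-3)·-0.372) / (11) = 0.407
  γ = (7 - (-1)·-0.967 - (3)·0.407 - (-2)·-0.372) / (7) = 0.581
  δ = (-1 - (-2)·-0.967 - (-4)·0.407 - (1)·0.581) / (10) = -0.189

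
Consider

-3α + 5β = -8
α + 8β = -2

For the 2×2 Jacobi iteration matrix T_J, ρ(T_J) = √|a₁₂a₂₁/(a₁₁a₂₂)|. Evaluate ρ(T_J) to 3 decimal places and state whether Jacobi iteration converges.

0.456

a₁₂a₂₁/(a₁₁a₂₂) = (5)·(1) / ((-3)·(8)) = -0.208333
ρ = √|-0.208333| = √0.208333 = 0.456
ρ < 1, so Jacobi converges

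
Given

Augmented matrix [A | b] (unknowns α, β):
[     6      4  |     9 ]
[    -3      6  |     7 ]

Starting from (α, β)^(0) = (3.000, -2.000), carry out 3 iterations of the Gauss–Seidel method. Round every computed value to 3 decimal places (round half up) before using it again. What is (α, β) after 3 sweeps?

(0.796, 1.565)

Iteration 1:
  α = (9 - (4)·-2.000) / (6) = 2.833
  β = (7 - (-3)·2.833) / (6) = 2.583
Iteration 2:
  α = (9 - (4)·2.583) / (6) = -0.222
  β = (7 - (-3)·-0.222) / (6) = 1.056
Iteration 3:
  α = (9 - (4)·1.056) / (6) = 0.796
  β = (7 - (-3)·0.796) / (6) = 1.565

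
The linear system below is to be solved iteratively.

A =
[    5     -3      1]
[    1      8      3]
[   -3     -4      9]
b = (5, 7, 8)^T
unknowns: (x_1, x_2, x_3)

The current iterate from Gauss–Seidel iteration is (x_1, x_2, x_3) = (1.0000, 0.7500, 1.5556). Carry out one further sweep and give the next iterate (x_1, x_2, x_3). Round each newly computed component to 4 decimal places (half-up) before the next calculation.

One sweep:
  x_1 = (5 - (-3)·0.7500 - (1)·1.5556) / (5) = 1.1389
  x_2 = (7 - (1)·1.1389 - (3)·1.5556) / (8) = 0.1493
  x_3 = (8 - (-3)·1.1389 - (-4)·0.1493) / (9) = 1.3349

(1.1389, 0.1493, 1.3349)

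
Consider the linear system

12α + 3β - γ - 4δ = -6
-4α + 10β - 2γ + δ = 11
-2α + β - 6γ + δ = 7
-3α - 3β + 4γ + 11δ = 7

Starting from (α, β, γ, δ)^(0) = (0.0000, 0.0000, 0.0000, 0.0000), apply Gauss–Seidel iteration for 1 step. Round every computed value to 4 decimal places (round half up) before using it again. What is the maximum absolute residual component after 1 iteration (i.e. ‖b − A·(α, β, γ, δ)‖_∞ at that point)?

2.7545

Iteration 1:
  α = (-6 - (3)·0.0000 - (-1)·0.0000 - (-4)·0.0000) / (12) = -0.5000
  β = (11 - (-4)·-0.5000 - (-2)·0.0000 - (1)·0.0000) / (10) = 0.9000
  γ = (7 - (-2)·-0.5000 - (1)·0.9000 - (1)·0.0000) / (-6) = -0.8500
  δ = (7 - (-3)·-0.5000 - (-3)·0.9000 - (4)·-0.8500) / (11) = 1.0545
Residual b − A·x = (0.6680, -2.7545, -1.0545, 0.0005); ∞-norm = 2.7545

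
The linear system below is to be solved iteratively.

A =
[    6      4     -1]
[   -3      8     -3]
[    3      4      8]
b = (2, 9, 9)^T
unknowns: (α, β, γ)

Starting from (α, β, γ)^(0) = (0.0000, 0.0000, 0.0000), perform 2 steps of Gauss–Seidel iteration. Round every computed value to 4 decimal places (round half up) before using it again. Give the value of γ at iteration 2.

Iteration 1:
  α = (2 - (4)·0.0000 - (-1)·0.0000) / (6) = 0.3333
  β = (9 - (-3)·0.3333 - (-3)·0.0000) / (8) = 1.2500
  γ = (9 - (3)·0.3333 - (4)·1.2500) / (8) = 0.3750
Iteration 2:
  α = (2 - (4)·1.2500 - (-1)·0.3750) / (6) = -0.4375
  β = (9 - (-3)·-0.4375 - (-3)·0.3750) / (8) = 1.1016
  γ = (9 - (3)·-0.4375 - (4)·1.1016) / (8) = 0.7383

0.7383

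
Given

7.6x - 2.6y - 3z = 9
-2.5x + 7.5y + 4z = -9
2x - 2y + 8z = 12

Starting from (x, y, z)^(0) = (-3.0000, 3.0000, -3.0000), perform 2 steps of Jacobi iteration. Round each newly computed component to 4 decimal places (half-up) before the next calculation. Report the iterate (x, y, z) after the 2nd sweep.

(2.1632, -2.4579, 1.0934)

Iteration 1:
  x = (9 - (-2.6)·3.0000 - (-3)·-3.0000) / (7.6) = 1.0263
  y = (-9 - (-2.5)·-3.0000 - (4)·-3.0000) / (7.5) = -0.6000
  z = (12 - (2)·-3.0000 - (-2)·3.0000) / (8) = 3.0000
Iteration 2:
  x = (9 - (-2.6)·-0.6000 - (-3)·3.0000) / (7.6) = 2.1632
  y = (-9 - (-2.5)·1.0263 - (4)·3.0000) / (7.5) = -2.4579
  z = (12 - (2)·1.0263 - (-2)·-0.6000) / (8) = 1.0934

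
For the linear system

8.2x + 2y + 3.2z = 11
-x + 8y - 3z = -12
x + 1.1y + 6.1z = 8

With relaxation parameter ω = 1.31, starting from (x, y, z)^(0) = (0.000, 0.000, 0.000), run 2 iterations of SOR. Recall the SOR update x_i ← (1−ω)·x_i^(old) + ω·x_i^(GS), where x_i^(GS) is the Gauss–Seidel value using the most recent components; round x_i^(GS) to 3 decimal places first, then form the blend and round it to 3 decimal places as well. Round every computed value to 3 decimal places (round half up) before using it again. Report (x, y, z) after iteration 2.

Iteration 1:
  x: GS value = (11 - (2)·0.000 - (3.2)·0.000) / (8.2) = 1.341;  x ← (1−ω)·0.000 + ω·1.341 = 1.757
  y: GS value = (-12 - (-1)·1.757 - (-3)·0.000) / (8) = -1.280;  y ← (1−ω)·0.000 + ω·-1.280 = -1.677
  z: GS value = (8 - (1)·1.757 - (1.1)·-1.677) / (6.1) = 1.326;  z ← (1−ω)·0.000 + ω·1.326 = 1.737
Iteration 2:
  x: GS value = (11 - (2)·-1.677 - (3.2)·1.737) / (8.2) = 1.073;  x ← (1−ω)·1.757 + ω·1.073 = 0.861
  y: GS value = (-12 - (-1)·0.861 - (-3)·1.737) / (8) = -0.741;  y ← (1−ω)·-1.677 + ω·-0.741 = -0.451
  z: GS value = (8 - (1)·0.861 - (1.1)·-0.451) / (6.1) = 1.252;  z ← (1−ω)·1.737 + ω·1.252 = 1.102

(0.861, -0.451, 1.102)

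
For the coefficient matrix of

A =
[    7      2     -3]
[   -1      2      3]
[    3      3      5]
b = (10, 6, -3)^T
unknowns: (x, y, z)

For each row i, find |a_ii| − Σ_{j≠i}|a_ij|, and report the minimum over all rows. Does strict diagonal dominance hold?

row 1: |7| − (2+3) = 2
row 2: |2| − (1+3) = -2
row 3: |5| − (3+3) = -1
minimum over rows = -2 → not strictly diagonally dominant

-2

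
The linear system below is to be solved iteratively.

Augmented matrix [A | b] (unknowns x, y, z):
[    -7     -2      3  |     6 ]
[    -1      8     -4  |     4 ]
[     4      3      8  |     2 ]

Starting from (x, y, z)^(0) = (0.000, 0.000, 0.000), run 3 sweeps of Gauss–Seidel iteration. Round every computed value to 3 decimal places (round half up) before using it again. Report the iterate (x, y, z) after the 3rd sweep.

(-0.891, 0.573, 0.481)

Iteration 1:
  x = (6 - (-2)·0.000 - (3)·0.000) / (-7) = -0.857
  y = (4 - (-1)·-0.857 - (-4)·0.000) / (8) = 0.393
  z = (2 - (4)·-0.857 - (3)·0.393) / (8) = 0.531
Iteration 2:
  x = (6 - (-2)·0.393 - (3)·0.531) / (-7) = -0.742
  y = (4 - (-1)·-0.742 - (-4)·0.531) / (8) = 0.673
  z = (2 - (4)·-0.742 - (3)·0.673) / (8) = 0.369
Iteration 3:
  x = (6 - (-2)·0.673 - (3)·0.369) / (-7) = -0.891
  y = (4 - (-1)·-0.891 - (-4)·0.369) / (8) = 0.573
  z = (2 - (4)·-0.891 - (3)·0.573) / (8) = 0.481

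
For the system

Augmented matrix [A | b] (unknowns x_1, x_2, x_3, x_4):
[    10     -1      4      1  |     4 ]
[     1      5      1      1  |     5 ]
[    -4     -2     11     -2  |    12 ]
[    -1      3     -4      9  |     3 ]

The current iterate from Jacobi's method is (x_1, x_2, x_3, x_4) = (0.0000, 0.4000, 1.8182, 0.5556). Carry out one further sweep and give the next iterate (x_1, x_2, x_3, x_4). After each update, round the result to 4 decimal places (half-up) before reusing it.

(-0.3428, 0.5252, 1.2647, 1.0081)

One sweep:
  x_1 = (4 - (-1)·0.4000 - (4)·1.8182 - (1)·0.5556) / (10) = -0.3428
  x_2 = (5 - (1)·0.0000 - (1)·1.8182 - (1)·0.5556) / (5) = 0.5252
  x_3 = (12 - (-4)·0.0000 - (-2)·0.4000 - (-2)·0.5556) / (11) = 1.2647
  x_4 = (3 - (-1)·0.0000 - (3)·0.4000 - (-4)·1.8182) / (9) = 1.0081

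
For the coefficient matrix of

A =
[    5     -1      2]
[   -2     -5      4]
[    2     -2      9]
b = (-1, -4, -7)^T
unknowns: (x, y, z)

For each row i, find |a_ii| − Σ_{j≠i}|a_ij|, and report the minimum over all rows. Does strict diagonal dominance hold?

row 1: |5| − (1+2) = 2
row 2: |-5| − (2+4) = -1
row 3: |9| − (2+2) = 5
minimum over rows = -1 → not strictly diagonally dominant

-1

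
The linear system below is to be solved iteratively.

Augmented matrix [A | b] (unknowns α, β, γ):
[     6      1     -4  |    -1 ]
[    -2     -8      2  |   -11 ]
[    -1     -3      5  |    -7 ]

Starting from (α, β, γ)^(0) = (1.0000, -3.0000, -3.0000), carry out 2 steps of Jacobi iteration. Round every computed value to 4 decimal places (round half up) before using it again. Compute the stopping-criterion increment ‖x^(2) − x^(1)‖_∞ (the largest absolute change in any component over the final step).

1.4917

Iteration 1:
  α = (-1 - (1)·-3.0000 - (-4)·-3.0000) / (6) = -1.6667
  β = (-11 - (-2)·1.0000 - (2)·-3.0000) / (-8) = 0.3750
  γ = (-7 - (-1)·1.0000 - (-3)·-3.0000) / (5) = -3.0000
Iteration 2:
  α = (-1 - (1)·0.3750 - (-4)·-3.0000) / (6) = -2.2292
  β = (-11 - (-2)·-1.6667 - (2)·-3.0000) / (-8) = 1.0417
  γ = (-7 - (-1)·-1.6667 - (-3)·0.3750) / (5) = -1.5083
Change: (-0.5625, 0.6667, 1.4917) → max |·| = 1.4917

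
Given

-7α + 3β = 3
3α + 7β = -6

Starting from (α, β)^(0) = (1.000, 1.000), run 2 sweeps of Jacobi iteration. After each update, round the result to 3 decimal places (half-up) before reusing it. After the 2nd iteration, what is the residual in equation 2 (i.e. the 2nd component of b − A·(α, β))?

Iteration 1:
  α = (3 - (3)·1.000) / (-7) = 0.000
  β = (-6 - (3)·1.000) / (7) = -1.286
Iteration 2:
  α = (3 - (3)·-1.286) / (-7) = -0.980
  β = (-6 - (3)·0.000) / (7) = -0.857
Residual b − A·x = (-1.289, 2.939)

2.939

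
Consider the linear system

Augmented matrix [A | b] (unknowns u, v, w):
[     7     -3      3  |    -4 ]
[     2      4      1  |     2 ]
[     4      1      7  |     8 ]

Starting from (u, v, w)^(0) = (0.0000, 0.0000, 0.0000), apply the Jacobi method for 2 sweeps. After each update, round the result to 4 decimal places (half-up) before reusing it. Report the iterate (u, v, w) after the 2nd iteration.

Iteration 1:
  u = (-4 - (-3)·0.0000 - (3)·0.0000) / (7) = -0.5714
  v = (2 - (2)·0.0000 - (1)·0.0000) / (4) = 0.5000
  w = (8 - (4)·0.0000 - (1)·0.0000) / (7) = 1.1429
Iteration 2:
  u = (-4 - (-3)·0.5000 - (3)·1.1429) / (7) = -0.8470
  v = (2 - (2)·-0.5714 - (1)·1.1429) / (4) = 0.5000
  w = (8 - (4)·-0.5714 - (1)·0.5000) / (7) = 1.3979

(-0.8470, 0.5000, 1.3979)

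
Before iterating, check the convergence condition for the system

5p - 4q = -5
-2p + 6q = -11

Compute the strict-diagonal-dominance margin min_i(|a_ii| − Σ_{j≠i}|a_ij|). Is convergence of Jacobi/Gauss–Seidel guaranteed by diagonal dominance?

1

row 1: |5| − (4) = 1
row 2: |6| − (2) = 4
minimum over rows = 1 → strictly diagonally dominant (convergence guaranteed)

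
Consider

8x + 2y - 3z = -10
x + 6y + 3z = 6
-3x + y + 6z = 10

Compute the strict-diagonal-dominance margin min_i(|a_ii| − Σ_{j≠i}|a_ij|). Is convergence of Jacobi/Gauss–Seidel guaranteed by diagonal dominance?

2

row 1: |8| − (2+3) = 3
row 2: |6| − (1+3) = 2
row 3: |6| − (3+1) = 2
minimum over rows = 2 → strictly diagonally dominant (convergence guaranteed)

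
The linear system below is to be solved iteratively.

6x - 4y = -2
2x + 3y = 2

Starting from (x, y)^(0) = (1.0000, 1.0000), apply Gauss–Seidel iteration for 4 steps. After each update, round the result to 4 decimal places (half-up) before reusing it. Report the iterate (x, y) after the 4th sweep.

(0.0545, 0.6303)

Iteration 1:
  x = (-2 - (-4)·1.0000) / (6) = 0.3333
  y = (2 - (2)·0.3333) / (3) = 0.4445
Iteration 2:
  x = (-2 - (-4)·0.4445) / (6) = -0.0370
  y = (2 - (2)·-0.0370) / (3) = 0.6913
Iteration 3:
  x = (-2 - (-4)·0.6913) / (6) = 0.1275
  y = (2 - (2)·0.1275) / (3) = 0.5817
Iteration 4:
  x = (-2 - (-4)·0.5817) / (6) = 0.0545
  y = (2 - (2)·0.0545) / (3) = 0.6303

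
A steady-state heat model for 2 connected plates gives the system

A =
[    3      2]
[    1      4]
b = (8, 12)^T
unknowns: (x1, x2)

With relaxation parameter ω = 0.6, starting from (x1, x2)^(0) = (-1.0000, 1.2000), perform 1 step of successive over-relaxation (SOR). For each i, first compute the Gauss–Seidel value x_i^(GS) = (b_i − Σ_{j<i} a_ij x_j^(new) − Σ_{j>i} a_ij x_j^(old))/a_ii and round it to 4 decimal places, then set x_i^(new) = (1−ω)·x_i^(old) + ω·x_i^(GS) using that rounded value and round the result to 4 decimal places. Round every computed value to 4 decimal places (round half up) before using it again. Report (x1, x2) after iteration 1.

(0.7200, 2.1720)

Iteration 1:
  x1: GS value = (8 - (2)·1.2000) / (3) = 1.8667;  x1 ← (1−ω)·-1.0000 + ω·1.8667 = 0.7200
  x2: GS value = (12 - (1)·0.7200) / (4) = 2.8200;  x2 ← (1−ω)·1.2000 + ω·2.8200 = 2.1720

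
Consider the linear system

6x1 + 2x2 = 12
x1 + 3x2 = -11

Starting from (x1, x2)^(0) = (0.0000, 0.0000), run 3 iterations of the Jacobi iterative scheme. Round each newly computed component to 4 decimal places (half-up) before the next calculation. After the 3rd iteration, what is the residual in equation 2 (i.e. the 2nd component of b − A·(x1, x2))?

-0.2223

Iteration 1:
  x1 = (12 - (2)·0.0000) / (6) = 2.0000
  x2 = (-11 - (1)·0.0000) / (3) = -3.6667
Iteration 2:
  x1 = (12 - (2)·-3.6667) / (6) = 3.2222
  x2 = (-11 - (1)·2.0000) / (3) = -4.3333
Iteration 3:
  x1 = (12 - (2)·-4.3333) / (6) = 3.4444
  x2 = (-11 - (1)·3.2222) / (3) = -4.7407
Residual b − A·x = (0.8150, -0.2223)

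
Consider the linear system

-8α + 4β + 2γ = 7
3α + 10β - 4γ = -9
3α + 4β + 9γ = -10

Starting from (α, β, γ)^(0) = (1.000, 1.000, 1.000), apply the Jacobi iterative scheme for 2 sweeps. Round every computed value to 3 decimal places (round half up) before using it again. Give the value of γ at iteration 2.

-0.714

Iteration 1:
  α = (7 - (4)·1.000 - (2)·1.000) / (-8) = -0.125
  β = (-9 - (3)·1.000 - (-4)·1.000) / (10) = -0.800
  γ = (-10 - (3)·1.000 - (4)·1.000) / (9) = -1.889
Iteration 2:
  α = (7 - (4)·-0.800 - (2)·-1.889) / (-8) = -1.747
  β = (-9 - (3)·-0.125 - (-4)·-1.889) / (10) = -1.618
  γ = (-10 - (3)·-0.125 - (4)·-0.800) / (9) = -0.714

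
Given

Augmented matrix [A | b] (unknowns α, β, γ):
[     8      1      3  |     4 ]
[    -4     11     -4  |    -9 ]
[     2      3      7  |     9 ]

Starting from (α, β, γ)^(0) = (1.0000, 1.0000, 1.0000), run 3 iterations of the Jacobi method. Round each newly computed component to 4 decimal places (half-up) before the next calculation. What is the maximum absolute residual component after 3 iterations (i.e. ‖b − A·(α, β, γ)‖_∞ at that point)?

0.7948

Iteration 1:
  α = (4 - (1)·1.0000 - (3)·1.0000) / (8) = 0.0000
  β = (-9 - (-4)·1.0000 - (-4)·1.0000) / (11) = -0.0909
  γ = (9 - (2)·1.0000 - (3)·1.0000) / (7) = 0.5714
Iteration 2:
  α = (4 - (1)·-0.0909 - (3)·0.5714) / (8) = 0.2971
  β = (-9 - (-4)·0.0000 - (-4)·0.5714) / (11) = -0.6104
  γ = (9 - (2)·0.0000 - (3)·-0.0909) / (7) = 1.3247
Iteration 3:
  α = (4 - (1)·-0.6104 - (3)·1.3247) / (8) = 0.0795
  β = (-9 - (-4)·0.2971 - (-4)·1.3247) / (11) = -0.2284
  γ = (9 - (2)·0.2971 - (3)·-0.6104) / (7) = 1.4624
Residual b − A·x = (-0.7948, -0.3200, -0.7106); ∞-norm = 0.7948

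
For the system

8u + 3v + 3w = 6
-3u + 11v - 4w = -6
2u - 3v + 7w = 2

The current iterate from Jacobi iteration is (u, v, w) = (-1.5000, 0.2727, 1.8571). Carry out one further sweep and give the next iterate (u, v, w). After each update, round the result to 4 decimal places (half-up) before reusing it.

One sweep:
  u = (6 - (3)·0.2727 - (3)·1.8571) / (8) = -0.0487
  v = (-6 - (-3)·-1.5000 - (-4)·1.8571) / (11) = -0.2792
  w = (2 - (2)·-1.5000 - (-3)·0.2727) / (7) = 0.8312

(-0.0487, -0.2792, 0.8312)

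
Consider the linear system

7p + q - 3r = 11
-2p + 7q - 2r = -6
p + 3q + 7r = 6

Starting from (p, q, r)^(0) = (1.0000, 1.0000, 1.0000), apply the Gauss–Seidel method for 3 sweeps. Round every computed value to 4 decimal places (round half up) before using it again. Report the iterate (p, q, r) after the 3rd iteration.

Iteration 1:
  p = (11 - (1)·1.0000 - (-3)·1.0000) / (7) = 1.8571
  q = (-6 - (-2)·1.8571 - (-2)·1.0000) / (7) = -0.0408
  r = (6 - (1)·1.8571 - (3)·-0.0408) / (7) = 0.6093
Iteration 2:
  p = (11 - (1)·-0.0408 - (-3)·0.6093) / (7) = 1.8384
  q = (-6 - (-2)·1.8384 - (-2)·0.6093) / (7) = -0.1578
  r = (6 - (1)·1.8384 - (3)·-0.1578) / (7) = 0.6621
Iteration 3:
  p = (11 - (1)·-0.1578 - (-3)·0.6621) / (7) = 1.8777
  q = (-6 - (-2)·1.8777 - (-2)·0.6621) / (7) = -0.1315
  r = (6 - (1)·1.8777 - (3)·-0.1315) / (7) = 0.6453

(1.8777, -0.1315, 0.6453)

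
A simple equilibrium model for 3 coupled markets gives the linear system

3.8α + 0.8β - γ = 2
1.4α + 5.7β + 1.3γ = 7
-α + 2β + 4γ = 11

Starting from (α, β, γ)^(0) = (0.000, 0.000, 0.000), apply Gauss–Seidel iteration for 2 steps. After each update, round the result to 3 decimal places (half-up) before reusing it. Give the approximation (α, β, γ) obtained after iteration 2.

Iteration 1:
  α = (2 - (0.8)·0.000 - (-1)·0.000) / (3.8) = 0.526
  β = (7 - (1.4)·0.526 - (1.3)·0.000) / (5.7) = 1.099
  γ = (11 - (-1)·0.526 - (2)·1.099) / (4) = 2.332
Iteration 2:
  α = (2 - (0.8)·1.099 - (-1)·2.332) / (3.8) = 0.909
  β = (7 - (1.4)·0.909 - (1.3)·2.332) / (5.7) = 0.473
  γ = (11 - (-1)·0.909 - (2)·0.473) / (4) = 2.741

(0.909, 0.473, 2.741)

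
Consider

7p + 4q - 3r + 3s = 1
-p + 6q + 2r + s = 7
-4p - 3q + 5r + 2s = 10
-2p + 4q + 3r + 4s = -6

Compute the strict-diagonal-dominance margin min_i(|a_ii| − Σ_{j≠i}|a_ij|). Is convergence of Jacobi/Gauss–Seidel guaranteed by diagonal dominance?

-5

row 1: |7| − (4+3+3) = -3
row 2: |6| − (1+2+1) = 2
row 3: |5| − (4+3+2) = -4
row 4: |4| − (2+4+3) = -5
minimum over rows = -5 → not strictly diagonally dominant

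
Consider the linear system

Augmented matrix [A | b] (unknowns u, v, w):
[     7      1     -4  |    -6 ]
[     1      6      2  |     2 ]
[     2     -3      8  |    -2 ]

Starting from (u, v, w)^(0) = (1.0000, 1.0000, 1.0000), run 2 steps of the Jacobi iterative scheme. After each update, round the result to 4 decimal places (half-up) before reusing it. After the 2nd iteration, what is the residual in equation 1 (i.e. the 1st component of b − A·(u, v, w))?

Iteration 1:
  u = (-6 - (1)·1.0000 - (-4)·1.0000) / (7) = -0.4286
  v = (2 - (1)·1.0000 - (2)·1.0000) / (6) = -0.1667
  w = (-2 - (2)·1.0000 - (-3)·1.0000) / (8) = -0.1250
Iteration 2:
  u = (-6 - (1)·-0.1667 - (-4)·-0.1250) / (7) = -0.9048
  v = (2 - (1)·-0.4286 - (2)·-0.1250) / (6) = 0.4464
  w = (-2 - (2)·-0.4286 - (-3)·-0.1667) / (8) = -0.2054
Residual b − A·x = (-0.9344, 0.6372, 2.7920)

-0.9344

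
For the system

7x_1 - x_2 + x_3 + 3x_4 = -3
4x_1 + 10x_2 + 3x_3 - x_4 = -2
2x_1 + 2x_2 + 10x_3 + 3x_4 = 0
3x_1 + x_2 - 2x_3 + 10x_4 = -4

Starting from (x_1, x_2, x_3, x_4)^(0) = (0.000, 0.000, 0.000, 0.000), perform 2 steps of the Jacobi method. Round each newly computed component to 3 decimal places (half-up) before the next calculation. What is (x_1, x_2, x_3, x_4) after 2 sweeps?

(-0.286, -0.068, 0.246, -0.251)

Iteration 1:
  x_1 = (-3 - (-1)·0.000 - (1)·0.000 - (3)·0.000) / (7) = -0.429
  x_2 = (-2 - (4)·0.000 - (3)·0.000 - (-1)·0.000) / (10) = -0.200
  x_3 = (0 - (2)·0.000 - (2)·0.000 - (3)·0.000) / (10) = 0.000
  x_4 = (-4 - (3)·0.000 - (1)·0.000 - (-2)·0.000) / (10) = -0.400
Iteration 2:
  x_1 = (-3 - (-1)·-0.200 - (1)·0.000 - (3)·-0.400) / (7) = -0.286
  x_2 = (-2 - (4)·-0.429 - (3)·0.000 - (-1)·-0.400) / (10) = -0.068
  x_3 = (0 - (2)·-0.429 - (2)·-0.200 - (3)·-0.400) / (10) = 0.246
  x_4 = (-4 - (3)·-0.429 - (1)·-0.200 - (-2)·0.000) / (10) = -0.251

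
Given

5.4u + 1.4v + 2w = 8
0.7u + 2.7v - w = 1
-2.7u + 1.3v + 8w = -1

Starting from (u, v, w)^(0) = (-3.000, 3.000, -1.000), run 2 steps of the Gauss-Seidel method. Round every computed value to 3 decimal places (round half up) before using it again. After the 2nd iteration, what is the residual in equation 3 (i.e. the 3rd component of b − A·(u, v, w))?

-0.002

Iteration 1:
  u = (8 - (1.4)·3.000 - (2)·-1.000) / (5.4) = 1.074
  v = (1 - (0.7)·1.074 - (-1)·-1.000) / (2.7) = -0.278
  w = (-1 - (-2.7)·1.074 - (1.3)·-0.278) / (8) = 0.283
Iteration 2:
  u = (8 - (1.4)·-0.278 - (2)·0.283) / (5.4) = 1.449
  v = (1 - (0.7)·1.449 - (-1)·0.283) / (2.7) = 0.100
  w = (-1 - (-2.7)·1.449 - (1.3)·0.100) / (8) = 0.348
Residual b − A·x = (-0.661, 0.064, -0.002)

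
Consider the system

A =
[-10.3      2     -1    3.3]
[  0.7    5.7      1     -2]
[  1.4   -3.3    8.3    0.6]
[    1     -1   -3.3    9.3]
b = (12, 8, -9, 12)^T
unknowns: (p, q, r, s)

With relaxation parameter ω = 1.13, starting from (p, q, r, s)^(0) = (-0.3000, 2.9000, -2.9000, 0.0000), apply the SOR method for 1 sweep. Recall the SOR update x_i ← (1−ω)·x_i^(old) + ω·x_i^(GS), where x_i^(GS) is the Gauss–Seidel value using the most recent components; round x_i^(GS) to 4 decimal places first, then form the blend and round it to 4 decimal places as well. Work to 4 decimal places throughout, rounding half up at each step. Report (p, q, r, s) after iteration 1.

Iteration 1:
  p: GS value = (12 - (2)·2.9000 - (-1)·-2.9000 - (3.3)·0.0000) / (-10.3) = -0.3204;  p ← (1−ω)·-0.3000 + ω·-0.3204 = -0.3231
  q: GS value = (8 - (0.7)·-0.3231 - (1)·-2.9000 - (-2)·0.0000) / (5.7) = 1.9520;  q ← (1−ω)·2.9000 + ω·1.9520 = 1.8288
  r: GS value = (-9 - (1.4)·-0.3231 - (-3.3)·1.8288 - (0.6)·0.0000) / (8.3) = -0.3027;  r ← (1−ω)·-2.9000 + ω·-0.3027 = 0.0349
  s: GS value = (12 - (1)·-0.3231 - (-1)·1.8288 - (-3.3)·0.0349) / (9.3) = 1.5341;  s ← (1−ω)·0.0000 + ω·1.5341 = 1.7335

(-0.3231, 1.8288, 0.0349, 1.7335)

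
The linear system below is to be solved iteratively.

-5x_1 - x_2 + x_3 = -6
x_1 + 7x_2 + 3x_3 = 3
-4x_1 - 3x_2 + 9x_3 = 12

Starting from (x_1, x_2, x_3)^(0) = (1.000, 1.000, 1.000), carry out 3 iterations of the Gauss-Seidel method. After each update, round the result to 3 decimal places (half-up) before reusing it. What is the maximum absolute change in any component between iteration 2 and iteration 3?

0.089

Iteration 1:
  x_1 = (-6 - (-1)·1.000 - (1)·1.000) / (-5) = 1.200
  x_2 = (3 - (1)·1.200 - (3)·1.000) / (7) = -0.171
  x_3 = (12 - (-4)·1.200 - (-3)·-0.171) / (9) = 1.810
Iteration 2:
  x_1 = (-6 - (-1)·-0.171 - (1)·1.810) / (-5) = 1.596
  x_2 = (3 - (1)·1.596 - (3)·1.810) / (7) = -0.575
  x_3 = (12 - (-4)·1.596 - (-3)·-0.575) / (9) = 1.851
Iteration 3:
  x_1 = (-6 - (-1)·-0.575 - (1)·1.851) / (-5) = 1.685
  x_2 = (3 - (1)·1.685 - (3)·1.851) / (7) = -0.605
  x_3 = (12 - (-4)·1.685 - (-3)·-0.605) / (9) = 1.881
Change: (0.089, -0.030, 0.030) → max |·| = 0.089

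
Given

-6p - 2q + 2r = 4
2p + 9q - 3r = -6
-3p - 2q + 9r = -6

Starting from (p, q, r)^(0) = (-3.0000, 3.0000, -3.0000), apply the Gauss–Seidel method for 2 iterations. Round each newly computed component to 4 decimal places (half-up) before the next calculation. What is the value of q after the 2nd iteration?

Iteration 1:
  p = (4 - (-2)·3.0000 - (2)·-3.0000) / (-6) = -2.6667
  q = (-6 - (2)·-2.6667 - (-3)·-3.0000) / (9) = -1.0741
  r = (-6 - (-3)·-2.6667 - (-2)·-1.0741) / (9) = -1.7943
Iteration 2:
  p = (4 - (-2)·-1.0741 - (2)·-1.7943) / (-6) = -0.9067
  q = (-6 - (2)·-0.9067 - (-3)·-1.7943) / (9) = -1.0633
  r = (-6 - (-3)·-0.9067 - (-2)·-1.0633) / (9) = -1.2052

-1.0633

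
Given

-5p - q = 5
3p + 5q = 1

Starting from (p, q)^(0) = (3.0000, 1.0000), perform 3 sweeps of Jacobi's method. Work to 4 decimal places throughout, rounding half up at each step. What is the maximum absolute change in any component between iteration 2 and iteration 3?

Iteration 1:
  p = (5 - (-1)·1.0000) / (-5) = -1.2000
  q = (1 - (3)·3.0000) / (5) = -1.6000
Iteration 2:
  p = (5 - (-1)·-1.6000) / (-5) = -0.6800
  q = (1 - (3)·-1.2000) / (5) = 0.9200
Iteration 3:
  p = (5 - (-1)·0.9200) / (-5) = -1.1840
  q = (1 - (3)·-0.6800) / (5) = 0.6080
Change: (-0.5040, -0.3120) → max |·| = 0.5040

0.5040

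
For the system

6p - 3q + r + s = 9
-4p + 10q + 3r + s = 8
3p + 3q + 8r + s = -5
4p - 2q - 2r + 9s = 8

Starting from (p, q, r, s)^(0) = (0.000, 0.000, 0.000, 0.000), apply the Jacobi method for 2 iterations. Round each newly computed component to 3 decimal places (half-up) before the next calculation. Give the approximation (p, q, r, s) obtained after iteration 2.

(1.856, 1.499, -1.599, 0.261)

Iteration 1:
  p = (9 - (-3)·0.000 - (1)·0.000 - (1)·0.000) / (6) = 1.500
  q = (8 - (-4)·0.000 - (3)·0.000 - (1)·0.000) / (10) = 0.800
  r = (-5 - (3)·0.000 - (3)·0.000 - (1)·0.000) / (8) = -0.625
  s = (8 - (4)·0.000 - (-2)·0.000 - (-2)·0.000) / (9) = 0.889
Iteration 2:
  p = (9 - (-3)·0.800 - (1)·-0.625 - (1)·0.889) / (6) = 1.856
  q = (8 - (-4)·1.500 - (3)·-0.625 - (1)·0.889) / (10) = 1.499
  r = (-5 - (3)·1.500 - (3)·0.800 - (1)·0.889) / (8) = -1.599
  s = (8 - (4)·1.500 - (-2)·0.800 - (-2)·-0.625) / (9) = 0.261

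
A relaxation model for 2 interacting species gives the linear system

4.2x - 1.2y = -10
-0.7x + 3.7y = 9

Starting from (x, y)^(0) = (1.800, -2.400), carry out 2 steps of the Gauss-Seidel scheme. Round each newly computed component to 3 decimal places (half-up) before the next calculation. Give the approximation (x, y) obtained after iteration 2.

(-1.852, 2.082)

Iteration 1:
  x = (-10 - (-1.2)·-2.400) / (4.2) = -3.067
  y = (9 - (-0.7)·-3.067) / (3.7) = 1.852
Iteration 2:
  x = (-10 - (-1.2)·1.852) / (4.2) = -1.852
  y = (9 - (-0.7)·-1.852) / (3.7) = 2.082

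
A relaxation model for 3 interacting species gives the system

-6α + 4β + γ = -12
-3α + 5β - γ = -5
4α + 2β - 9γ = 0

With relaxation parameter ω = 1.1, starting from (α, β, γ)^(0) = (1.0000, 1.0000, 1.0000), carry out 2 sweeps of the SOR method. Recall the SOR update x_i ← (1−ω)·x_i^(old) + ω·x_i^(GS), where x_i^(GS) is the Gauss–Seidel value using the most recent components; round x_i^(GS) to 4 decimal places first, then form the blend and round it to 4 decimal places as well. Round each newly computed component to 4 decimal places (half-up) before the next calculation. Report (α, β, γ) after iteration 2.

(2.9371, 1.0942, 1.5412)

Iteration 1:
  α: GS value = (-12 - (4)·1.0000 - (1)·1.0000) / (-6) = 2.8333;  α ← (1−ω)·1.0000 + ω·2.8333 = 3.0166
  β: GS value = (-5 - (-3)·3.0166 - (-1)·1.0000) / (5) = 1.0100;  β ← (1−ω)·1.0000 + ω·1.0100 = 1.0110
  γ: GS value = (0 - (4)·3.0166 - (2)·1.0110) / (-9) = 1.5654;  γ ← (1−ω)·1.0000 + ω·1.5654 = 1.6219
Iteration 2:
  α: GS value = (-12 - (4)·1.0110 - (1)·1.6219) / (-6) = 2.9443;  α ← (1−ω)·3.0166 + ω·2.9443 = 2.9371
  β: GS value = (-5 - (-3)·2.9371 - (-1)·1.6219) / (5) = 1.0866;  β ← (1−ω)·1.0110 + ω·1.0866 = 1.0942
  γ: GS value = (0 - (4)·2.9371 - (2)·1.0942) / (-9) = 1.5485;  γ ← (1−ω)·1.6219 + ω·1.5485 = 1.5412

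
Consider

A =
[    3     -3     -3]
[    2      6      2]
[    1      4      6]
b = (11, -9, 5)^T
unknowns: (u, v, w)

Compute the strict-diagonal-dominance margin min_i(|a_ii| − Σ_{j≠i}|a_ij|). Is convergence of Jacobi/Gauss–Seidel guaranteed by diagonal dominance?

-3

row 1: |3| − (3+3) = -3
row 2: |6| − (2+2) = 2
row 3: |6| − (1+4) = 1
minimum over rows = -3 → not strictly diagonally dominant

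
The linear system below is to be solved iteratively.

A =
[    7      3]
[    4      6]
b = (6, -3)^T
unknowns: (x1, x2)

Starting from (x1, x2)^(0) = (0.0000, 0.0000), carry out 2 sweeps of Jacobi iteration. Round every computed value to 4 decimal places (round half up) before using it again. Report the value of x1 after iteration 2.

1.0714

Iteration 1:
  x1 = (6 - (3)·0.0000) / (7) = 0.8571
  x2 = (-3 - (4)·0.0000) / (6) = -0.5000
Iteration 2:
  x1 = (6 - (3)·-0.5000) / (7) = 1.0714
  x2 = (-3 - (4)·0.8571) / (6) = -1.0714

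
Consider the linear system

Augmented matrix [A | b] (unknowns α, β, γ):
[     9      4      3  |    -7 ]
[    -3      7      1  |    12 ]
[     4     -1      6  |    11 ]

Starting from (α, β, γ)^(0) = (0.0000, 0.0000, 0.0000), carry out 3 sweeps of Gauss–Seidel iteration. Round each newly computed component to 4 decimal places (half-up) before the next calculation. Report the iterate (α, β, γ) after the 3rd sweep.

Iteration 1:
  α = (-7 - (4)·0.0000 - (3)·0.0000) / (9) = -0.7778
  β = (12 - (-3)·-0.7778 - (1)·0.0000) / (7) = 1.3809
  γ = (11 - (4)·-0.7778 - (-1)·1.3809) / (6) = 2.5820
Iteration 2:
  α = (-7 - (4)·1.3809 - (3)·2.5820) / (9) = -2.2522
  β = (12 - (-3)·-2.2522 - (1)·2.5820) / (7) = 0.3802
  γ = (11 - (4)·-2.2522 - (-1)·0.3802) / (6) = 3.3982
Iteration 3:
  α = (-7 - (4)·0.3802 - (3)·3.3982) / (9) = -2.0795
  β = (12 - (-3)·-2.0795 - (1)·3.3982) / (7) = 0.3376
  γ = (11 - (4)·-2.0795 - (-1)·0.3376) / (6) = 3.2759

(-2.0795, 0.3376, 3.2759)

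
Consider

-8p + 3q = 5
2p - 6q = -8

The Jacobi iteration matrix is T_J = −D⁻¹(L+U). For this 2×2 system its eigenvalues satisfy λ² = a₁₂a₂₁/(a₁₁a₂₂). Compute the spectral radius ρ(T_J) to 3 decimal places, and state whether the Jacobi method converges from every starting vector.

a₁₂a₂₁/(a₁₁a₂₂) = (3)·(2) / ((-8)·(-6)) = 0.125000
ρ = √|0.125000| = √0.125000 = 0.354
ρ < 1, so Jacobi converges

0.354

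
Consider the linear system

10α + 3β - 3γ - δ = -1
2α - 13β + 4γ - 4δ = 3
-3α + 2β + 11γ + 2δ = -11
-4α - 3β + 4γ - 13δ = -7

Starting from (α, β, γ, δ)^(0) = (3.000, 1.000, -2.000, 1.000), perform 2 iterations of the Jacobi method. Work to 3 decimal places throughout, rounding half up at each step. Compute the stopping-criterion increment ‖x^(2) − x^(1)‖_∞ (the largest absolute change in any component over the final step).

Iteration 1:
  α = (-1 - (3)·1.000 - (-3)·-2.000 - (-1)·1.000) / (10) = -0.900
  β = (3 - (2)·3.000 - (4)·-2.000 - (-4)·1.000) / (-13) = -0.692
  γ = (-11 - (-3)·3.000 - (2)·1.000 - (2)·1.000) / (11) = -0.545
  δ = (-7 - (-4)·3.000 - (-3)·1.000 - (4)·-2.000) / (-13) = -1.231
Iteration 2:
  α = (-1 - (3)·-0.692 - (-3)·-0.545 - (-1)·-1.231) / (10) = -0.179
  β = (3 - (2)·-0.900 - (4)·-0.545 - (-4)·-1.231) / (-13) = -0.158
  γ = (-11 - (-3)·-0.900 - (2)·-0.692 - (2)·-1.231) / (11) = -0.896
  δ = (-7 - (-4)·-0.900 - (-3)·-0.692 - (4)·-0.545) / (-13) = 0.807
Change: (0.721, 0.534, -0.351, 2.038) → max |·| = 2.038

2.038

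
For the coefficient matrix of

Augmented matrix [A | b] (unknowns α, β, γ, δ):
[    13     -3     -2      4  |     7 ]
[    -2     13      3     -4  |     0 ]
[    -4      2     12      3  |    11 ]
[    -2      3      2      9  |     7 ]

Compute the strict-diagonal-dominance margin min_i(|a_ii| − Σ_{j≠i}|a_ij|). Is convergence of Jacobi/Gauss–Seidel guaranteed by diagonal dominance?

row 1: |13| − (3+2+4) = 4
row 2: |13| − (2+3+4) = 4
row 3: |12| − (4+2+3) = 3
row 4: |9| − (2+3+2) = 2
minimum over rows = 2 → strictly diagonally dominant (convergence guaranteed)

2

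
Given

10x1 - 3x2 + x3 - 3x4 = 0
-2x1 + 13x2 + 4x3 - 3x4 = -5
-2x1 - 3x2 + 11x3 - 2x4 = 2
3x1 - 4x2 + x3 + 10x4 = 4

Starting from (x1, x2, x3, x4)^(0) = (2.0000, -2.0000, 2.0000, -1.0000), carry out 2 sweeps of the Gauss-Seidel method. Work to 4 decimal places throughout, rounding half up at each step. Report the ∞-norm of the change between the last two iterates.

Iteration 1:
  x1 = (0 - (-3)·-2.0000 - (1)·2.0000 - (-3)·-1.0000) / (10) = -1.1000
  x2 = (-5 - (-2)·-1.1000 - (4)·2.0000 - (-3)·-1.0000) / (13) = -1.4000
  x3 = (2 - (-2)·-1.1000 - (-3)·-1.4000 - (-2)·-1.0000) / (11) = -0.5818
  x4 = (4 - (3)·-1.1000 - (-4)·-1.4000 - (1)·-0.5818) / (10) = 0.2282
Iteration 2:
  x1 = (0 - (-3)·-1.4000 - (1)·-0.5818 - (-3)·0.2282) / (10) = -0.2934
  x2 = (-5 - (-2)·-0.2934 - (4)·-0.5818 - (-3)·0.2282) / (13) = -0.1981
  x3 = (2 - (-2)·-0.2934 - (-3)·-0.1981 - (-2)·0.2282) / (11) = 0.1159
  x4 = (4 - (3)·-0.2934 - (-4)·-0.1981 - (1)·0.1159) / (10) = 0.3972
Change: (0.8066, 1.2019, 0.6977, 0.1690) → max |·| = 1.2019

1.2019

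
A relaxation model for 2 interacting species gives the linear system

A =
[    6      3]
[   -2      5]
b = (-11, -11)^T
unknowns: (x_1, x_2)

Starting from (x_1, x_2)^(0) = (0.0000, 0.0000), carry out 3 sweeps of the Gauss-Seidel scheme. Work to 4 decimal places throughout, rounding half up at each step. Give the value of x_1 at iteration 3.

-0.6600

Iteration 1:
  x_1 = (-11 - (3)·0.0000) / (6) = -1.8333
  x_2 = (-11 - (-2)·-1.8333) / (5) = -2.9333
Iteration 2:
  x_1 = (-11 - (3)·-2.9333) / (6) = -0.3667
  x_2 = (-11 - (-2)·-0.3667) / (5) = -2.3467
Iteration 3:
  x_1 = (-11 - (3)·-2.3467) / (6) = -0.6600
  x_2 = (-11 - (-2)·-0.6600) / (5) = -2.4640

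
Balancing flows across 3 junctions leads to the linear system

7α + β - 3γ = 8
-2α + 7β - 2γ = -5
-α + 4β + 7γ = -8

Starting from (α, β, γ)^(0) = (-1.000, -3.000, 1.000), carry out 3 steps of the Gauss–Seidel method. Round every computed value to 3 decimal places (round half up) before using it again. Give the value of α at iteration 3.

0.998

Iteration 1:
  α = (8 - (1)·-3.000 - (-3)·1.000) / (7) = 2.000
  β = (-5 - (-2)·2.000 - (-2)·1.000) / (7) = 0.143
  γ = (-8 - (-1)·2.000 - (4)·0.143) / (7) = -0.939
Iteration 2:
  α = (8 - (1)·0.143 - (-3)·-0.939) / (7) = 0.720
  β = (-5 - (-2)·0.720 - (-2)·-0.939) / (7) = -0.777
  γ = (-8 - (-1)·0.720 - (4)·-0.777) / (7) = -0.596
Iteration 3:
  α = (8 - (1)·-0.777 - (-3)·-0.596) / (7) = 0.998
  β = (-5 - (-2)·0.998 - (-2)·-0.596) / (7) = -0.599
  γ = (-8 - (-1)·0.998 - (4)·-0.599) / (7) = -0.658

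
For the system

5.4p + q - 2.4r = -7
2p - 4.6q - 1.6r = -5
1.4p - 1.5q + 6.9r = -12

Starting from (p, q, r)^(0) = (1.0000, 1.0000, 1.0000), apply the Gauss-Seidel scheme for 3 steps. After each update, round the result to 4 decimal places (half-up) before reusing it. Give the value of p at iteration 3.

-1.9532

Iteration 1:
  p = (-7 - (1)·1.0000 - (-2.4)·1.0000) / (5.4) = -1.0370
  q = (-5 - (2)·-1.0370 - (-1.6)·1.0000) / (-4.6) = 0.2883
  r = (-12 - (1.4)·-1.0370 - (-1.5)·0.2883) / (6.9) = -1.4661
Iteration 2:
  p = (-7 - (1)·0.2883 - (-2.4)·-1.4661) / (5.4) = -2.0013
  q = (-5 - (2)·-2.0013 - (-1.6)·-1.4661) / (-4.6) = 0.7268
  r = (-12 - (1.4)·-2.0013 - (-1.5)·0.7268) / (6.9) = -1.1751
Iteration 3:
  p = (-7 - (1)·0.7268 - (-2.4)·-1.1751) / (5.4) = -1.9532
  q = (-5 - (2)·-1.9532 - (-1.6)·-1.1751) / (-4.6) = 0.6465
  r = (-12 - (1.4)·-1.9532 - (-1.5)·0.6465) / (6.9) = -1.2023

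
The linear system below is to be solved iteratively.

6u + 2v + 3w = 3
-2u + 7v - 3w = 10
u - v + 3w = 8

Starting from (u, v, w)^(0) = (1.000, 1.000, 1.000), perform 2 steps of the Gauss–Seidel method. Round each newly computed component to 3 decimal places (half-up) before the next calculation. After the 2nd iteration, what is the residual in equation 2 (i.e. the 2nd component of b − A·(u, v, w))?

Iteration 1:
  u = (3 - (2)·1.000 - (3)·1.000) / (6) = -0.333
  v = (10 - (-2)·-0.333 - (-3)·1.000) / (7) = 1.762
  w = (8 - (1)·-0.333 - (-1)·1.762) / (3) = 3.365
Iteration 2:
  u = (3 - (2)·1.762 - (3)·3.365) / (6) = -1.770
  v = (10 - (-2)·-1.770 - (-3)·3.365) / (7) = 2.365
  w = (8 - (1)·-1.770 - (-1)·2.365) / (3) = 4.045
Residual b − A·x = (-3.245, 2.040, 0.000)

2.040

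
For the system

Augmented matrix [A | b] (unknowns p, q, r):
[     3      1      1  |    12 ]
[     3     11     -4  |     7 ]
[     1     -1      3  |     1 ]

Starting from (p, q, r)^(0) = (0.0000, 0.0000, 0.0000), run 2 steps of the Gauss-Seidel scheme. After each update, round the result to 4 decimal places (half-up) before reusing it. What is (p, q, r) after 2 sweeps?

(4.5353, -1.0193, -1.5182)

Iteration 1:
  p = (12 - (1)·0.0000 - (1)·0.0000) / (3) = 4.0000
  q = (7 - (3)·4.0000 - (-4)·0.0000) / (11) = -0.4545
  r = (1 - (1)·4.0000 - (-1)·-0.4545) / (3) = -1.1515
Iteration 2:
  p = (12 - (1)·-0.4545 - (1)·-1.1515) / (3) = 4.5353
  q = (7 - (3)·4.5353 - (-4)·-1.1515) / (11) = -1.0193
  r = (1 - (1)·4.5353 - (-1)·-1.0193) / (3) = -1.5182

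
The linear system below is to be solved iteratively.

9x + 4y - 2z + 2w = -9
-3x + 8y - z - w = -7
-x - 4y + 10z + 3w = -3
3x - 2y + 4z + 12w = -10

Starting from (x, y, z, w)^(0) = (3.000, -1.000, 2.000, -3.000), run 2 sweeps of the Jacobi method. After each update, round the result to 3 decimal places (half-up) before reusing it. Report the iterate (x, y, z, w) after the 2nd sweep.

Iteration 1:
  x = (-9 - (4)·-1.000 - (-2)·2.000 - (2)·-3.000) / (9) = 0.556
  y = (-7 - (-3)·3.000 - (-1)·2.000 - (-1)·-3.000) / (8) = 0.125
  z = (-3 - (-1)·3.000 - (-4)·-1.000 - (3)·-3.000) / (10) = 0.500
  w = (-10 - (3)·3.000 - (-2)·-1.000 - (4)·2.000) / (12) = -2.417
Iteration 2:
  x = (-9 - (4)·0.125 - (-2)·0.500 - (2)·-2.417) / (9) = -0.407
  y = (-7 - (-3)·0.556 - (-1)·0.500 - (-1)·-2.417) / (8) = -0.906
  z = (-3 - (-1)·0.556 - (-4)·0.125 - (3)·-2.417) / (10) = 0.531
  w = (-10 - (3)·0.556 - (-2)·0.125 - (4)·0.500) / (12) = -1.118

(-0.407, -0.906, 0.531, -1.118)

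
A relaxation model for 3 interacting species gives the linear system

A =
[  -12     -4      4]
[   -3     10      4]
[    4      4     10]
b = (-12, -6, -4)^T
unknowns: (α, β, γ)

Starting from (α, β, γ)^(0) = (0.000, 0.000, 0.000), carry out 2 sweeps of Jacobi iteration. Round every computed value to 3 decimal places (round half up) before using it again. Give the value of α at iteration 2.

Iteration 1:
  α = (-12 - (-4)·0.000 - (4)·0.000) / (-12) = 1.000
  β = (-6 - (-3)·0.000 - (4)·0.000) / (10) = -0.600
  γ = (-4 - (4)·0.000 - (4)·0.000) / (10) = -0.400
Iteration 2:
  α = (-12 - (-4)·-0.600 - (4)·-0.400) / (-12) = 1.067
  β = (-6 - (-3)·1.000 - (4)·-0.400) / (10) = -0.140
  γ = (-4 - (4)·1.000 - (4)·-0.600) / (10) = -0.560

1.067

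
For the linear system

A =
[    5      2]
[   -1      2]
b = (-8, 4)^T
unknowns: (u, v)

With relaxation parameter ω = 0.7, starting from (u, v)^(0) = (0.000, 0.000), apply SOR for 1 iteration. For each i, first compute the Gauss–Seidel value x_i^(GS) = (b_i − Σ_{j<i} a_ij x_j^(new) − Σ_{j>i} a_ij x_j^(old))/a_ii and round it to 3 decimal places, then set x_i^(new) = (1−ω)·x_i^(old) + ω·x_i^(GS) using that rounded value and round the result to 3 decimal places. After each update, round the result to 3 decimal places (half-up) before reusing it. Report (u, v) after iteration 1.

Iteration 1:
  u: GS value = (-8 - (2)·0.000) / (5) = -1.600;  u ← (1−ω)·0.000 + ω·-1.600 = -1.120
  v: GS value = (4 - (-1)·-1.120) / (2) = 1.440;  v ← (1−ω)·0.000 + ω·1.440 = 1.008

(-1.120, 1.008)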